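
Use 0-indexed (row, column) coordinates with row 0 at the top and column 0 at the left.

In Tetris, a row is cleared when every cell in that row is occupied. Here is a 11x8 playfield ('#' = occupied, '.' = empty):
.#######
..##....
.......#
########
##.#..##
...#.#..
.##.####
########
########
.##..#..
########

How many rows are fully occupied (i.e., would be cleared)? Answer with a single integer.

Check each row:
  row 0: 1 empty cell -> not full
  row 1: 6 empty cells -> not full
  row 2: 7 empty cells -> not full
  row 3: 0 empty cells -> FULL (clear)
  row 4: 3 empty cells -> not full
  row 5: 6 empty cells -> not full
  row 6: 2 empty cells -> not full
  row 7: 0 empty cells -> FULL (clear)
  row 8: 0 empty cells -> FULL (clear)
  row 9: 5 empty cells -> not full
  row 10: 0 empty cells -> FULL (clear)
Total rows cleared: 4

Answer: 4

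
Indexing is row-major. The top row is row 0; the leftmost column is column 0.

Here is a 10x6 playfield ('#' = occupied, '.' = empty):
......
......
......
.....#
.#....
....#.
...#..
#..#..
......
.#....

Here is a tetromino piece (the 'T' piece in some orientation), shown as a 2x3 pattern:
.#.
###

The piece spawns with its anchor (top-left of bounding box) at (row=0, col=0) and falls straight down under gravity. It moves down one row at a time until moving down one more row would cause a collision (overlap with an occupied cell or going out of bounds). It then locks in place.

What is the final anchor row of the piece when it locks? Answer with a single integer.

Answer: 2

Derivation:
Spawn at (row=0, col=0). Try each row:
  row 0: fits
  row 1: fits
  row 2: fits
  row 3: blocked -> lock at row 2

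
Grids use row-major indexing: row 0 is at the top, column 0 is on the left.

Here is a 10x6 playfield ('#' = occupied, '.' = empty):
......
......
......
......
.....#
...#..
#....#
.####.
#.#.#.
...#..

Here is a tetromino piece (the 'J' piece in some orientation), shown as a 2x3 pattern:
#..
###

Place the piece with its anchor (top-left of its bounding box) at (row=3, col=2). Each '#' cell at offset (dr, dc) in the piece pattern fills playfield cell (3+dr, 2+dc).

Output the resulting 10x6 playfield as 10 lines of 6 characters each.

Fill (3+0,2+0) = (3,2)
Fill (3+1,2+0) = (4,2)
Fill (3+1,2+1) = (4,3)
Fill (3+1,2+2) = (4,4)

Answer: ......
......
......
..#...
..####
...#..
#....#
.####.
#.#.#.
...#..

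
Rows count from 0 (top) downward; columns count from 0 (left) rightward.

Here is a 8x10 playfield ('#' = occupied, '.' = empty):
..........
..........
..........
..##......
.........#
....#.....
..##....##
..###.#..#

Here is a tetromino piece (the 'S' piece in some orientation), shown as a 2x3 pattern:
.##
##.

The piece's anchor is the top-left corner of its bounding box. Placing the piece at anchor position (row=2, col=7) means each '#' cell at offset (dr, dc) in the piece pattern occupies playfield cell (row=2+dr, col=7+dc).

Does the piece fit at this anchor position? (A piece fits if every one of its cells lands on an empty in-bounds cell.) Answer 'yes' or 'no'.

Check each piece cell at anchor (2, 7):
  offset (0,1) -> (2,8): empty -> OK
  offset (0,2) -> (2,9): empty -> OK
  offset (1,0) -> (3,7): empty -> OK
  offset (1,1) -> (3,8): empty -> OK
All cells valid: yes

Answer: yes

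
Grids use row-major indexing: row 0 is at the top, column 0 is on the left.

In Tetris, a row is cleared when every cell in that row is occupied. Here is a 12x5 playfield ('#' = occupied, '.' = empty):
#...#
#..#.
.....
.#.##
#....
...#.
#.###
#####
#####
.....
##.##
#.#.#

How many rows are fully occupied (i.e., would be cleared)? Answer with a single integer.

Answer: 2

Derivation:
Check each row:
  row 0: 3 empty cells -> not full
  row 1: 3 empty cells -> not full
  row 2: 5 empty cells -> not full
  row 3: 2 empty cells -> not full
  row 4: 4 empty cells -> not full
  row 5: 4 empty cells -> not full
  row 6: 1 empty cell -> not full
  row 7: 0 empty cells -> FULL (clear)
  row 8: 0 empty cells -> FULL (clear)
  row 9: 5 empty cells -> not full
  row 10: 1 empty cell -> not full
  row 11: 2 empty cells -> not full
Total rows cleared: 2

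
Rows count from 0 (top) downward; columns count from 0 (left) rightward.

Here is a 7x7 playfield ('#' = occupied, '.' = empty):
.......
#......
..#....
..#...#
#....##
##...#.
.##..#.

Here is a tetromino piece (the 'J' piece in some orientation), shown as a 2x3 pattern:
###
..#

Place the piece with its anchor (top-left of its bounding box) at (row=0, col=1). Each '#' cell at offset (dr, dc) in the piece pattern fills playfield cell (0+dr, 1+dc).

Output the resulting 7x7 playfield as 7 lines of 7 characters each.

Fill (0+0,1+0) = (0,1)
Fill (0+0,1+1) = (0,2)
Fill (0+0,1+2) = (0,3)
Fill (0+1,1+2) = (1,3)

Answer: .###...
#..#...
..#....
..#...#
#....##
##...#.
.##..#.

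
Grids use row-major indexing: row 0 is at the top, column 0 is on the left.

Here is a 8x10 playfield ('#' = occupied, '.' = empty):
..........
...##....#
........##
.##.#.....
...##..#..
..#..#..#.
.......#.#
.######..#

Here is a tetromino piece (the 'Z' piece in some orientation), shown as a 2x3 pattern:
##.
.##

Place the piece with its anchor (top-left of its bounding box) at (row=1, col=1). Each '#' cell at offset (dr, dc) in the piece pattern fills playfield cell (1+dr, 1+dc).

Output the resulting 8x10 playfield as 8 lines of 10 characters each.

Answer: ..........
.####....#
..##....##
.##.#.....
...##..#..
..#..#..#.
.......#.#
.######..#

Derivation:
Fill (1+0,1+0) = (1,1)
Fill (1+0,1+1) = (1,2)
Fill (1+1,1+1) = (2,2)
Fill (1+1,1+2) = (2,3)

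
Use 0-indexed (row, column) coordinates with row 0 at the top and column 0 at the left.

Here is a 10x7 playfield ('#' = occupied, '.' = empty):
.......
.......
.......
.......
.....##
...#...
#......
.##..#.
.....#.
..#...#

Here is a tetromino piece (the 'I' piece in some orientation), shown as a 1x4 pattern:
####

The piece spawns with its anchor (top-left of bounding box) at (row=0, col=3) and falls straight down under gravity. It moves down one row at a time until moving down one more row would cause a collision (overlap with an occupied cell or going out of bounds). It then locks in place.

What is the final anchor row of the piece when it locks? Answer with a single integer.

Spawn at (row=0, col=3). Try each row:
  row 0: fits
  row 1: fits
  row 2: fits
  row 3: fits
  row 4: blocked -> lock at row 3

Answer: 3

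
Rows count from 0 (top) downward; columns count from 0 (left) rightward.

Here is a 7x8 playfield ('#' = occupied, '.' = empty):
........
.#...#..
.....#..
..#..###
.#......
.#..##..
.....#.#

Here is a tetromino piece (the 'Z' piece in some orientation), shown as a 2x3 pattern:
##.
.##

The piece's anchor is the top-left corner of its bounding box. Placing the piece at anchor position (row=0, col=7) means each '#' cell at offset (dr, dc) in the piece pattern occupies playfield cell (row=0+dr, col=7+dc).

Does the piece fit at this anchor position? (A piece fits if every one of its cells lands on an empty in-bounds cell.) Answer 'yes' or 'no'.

Check each piece cell at anchor (0, 7):
  offset (0,0) -> (0,7): empty -> OK
  offset (0,1) -> (0,8): out of bounds -> FAIL
  offset (1,1) -> (1,8): out of bounds -> FAIL
  offset (1,2) -> (1,9): out of bounds -> FAIL
All cells valid: no

Answer: no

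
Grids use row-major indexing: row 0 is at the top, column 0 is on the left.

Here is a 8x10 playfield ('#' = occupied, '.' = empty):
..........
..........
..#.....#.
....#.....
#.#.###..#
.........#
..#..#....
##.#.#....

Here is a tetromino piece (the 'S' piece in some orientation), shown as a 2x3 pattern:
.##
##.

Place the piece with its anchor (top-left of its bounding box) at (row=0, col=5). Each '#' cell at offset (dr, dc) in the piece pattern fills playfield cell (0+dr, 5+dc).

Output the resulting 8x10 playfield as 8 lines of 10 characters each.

Answer: ......##..
.....##...
..#.....#.
....#.....
#.#.###..#
.........#
..#..#....
##.#.#....

Derivation:
Fill (0+0,5+1) = (0,6)
Fill (0+0,5+2) = (0,7)
Fill (0+1,5+0) = (1,5)
Fill (0+1,5+1) = (1,6)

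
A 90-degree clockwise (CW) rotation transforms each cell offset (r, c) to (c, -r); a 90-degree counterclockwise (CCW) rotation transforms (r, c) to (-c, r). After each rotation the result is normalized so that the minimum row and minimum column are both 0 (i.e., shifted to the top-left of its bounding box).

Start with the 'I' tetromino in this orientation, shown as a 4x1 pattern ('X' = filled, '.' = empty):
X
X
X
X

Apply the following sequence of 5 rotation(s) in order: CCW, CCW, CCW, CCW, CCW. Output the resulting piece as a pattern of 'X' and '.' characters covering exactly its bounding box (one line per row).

Answer: XXXX

Derivation:
Start:
X
X
X
X
After rotation 1 (CCW):
XXXX
After rotation 2 (CCW):
X
X
X
X
After rotation 3 (CCW):
XXXX
After rotation 4 (CCW):
X
X
X
X
After rotation 5 (CCW):
XXXX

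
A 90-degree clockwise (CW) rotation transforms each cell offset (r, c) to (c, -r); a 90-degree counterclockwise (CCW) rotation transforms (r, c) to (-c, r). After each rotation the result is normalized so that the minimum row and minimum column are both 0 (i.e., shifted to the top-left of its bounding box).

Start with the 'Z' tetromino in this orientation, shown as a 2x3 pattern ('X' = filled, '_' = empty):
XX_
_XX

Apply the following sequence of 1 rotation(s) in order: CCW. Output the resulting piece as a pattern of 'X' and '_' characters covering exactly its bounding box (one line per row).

Answer: _X
XX
X_

Derivation:
Start:
XX_
_XX
After rotation 1 (CCW):
_X
XX
X_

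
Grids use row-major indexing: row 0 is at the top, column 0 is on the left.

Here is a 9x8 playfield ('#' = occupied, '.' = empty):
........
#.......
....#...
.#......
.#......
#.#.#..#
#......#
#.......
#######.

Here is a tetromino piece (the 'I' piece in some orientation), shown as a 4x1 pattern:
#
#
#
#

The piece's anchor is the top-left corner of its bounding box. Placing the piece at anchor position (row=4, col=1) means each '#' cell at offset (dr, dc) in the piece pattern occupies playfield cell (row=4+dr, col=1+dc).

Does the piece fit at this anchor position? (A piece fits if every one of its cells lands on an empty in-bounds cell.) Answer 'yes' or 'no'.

Answer: no

Derivation:
Check each piece cell at anchor (4, 1):
  offset (0,0) -> (4,1): occupied ('#') -> FAIL
  offset (1,0) -> (5,1): empty -> OK
  offset (2,0) -> (6,1): empty -> OK
  offset (3,0) -> (7,1): empty -> OK
All cells valid: no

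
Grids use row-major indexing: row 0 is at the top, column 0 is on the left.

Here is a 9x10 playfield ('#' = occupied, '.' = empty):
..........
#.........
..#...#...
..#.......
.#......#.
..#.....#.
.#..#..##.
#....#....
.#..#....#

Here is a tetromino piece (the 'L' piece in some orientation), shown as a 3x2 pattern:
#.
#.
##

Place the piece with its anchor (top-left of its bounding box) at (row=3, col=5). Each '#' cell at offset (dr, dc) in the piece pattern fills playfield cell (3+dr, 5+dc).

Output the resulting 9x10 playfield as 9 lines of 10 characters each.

Answer: ..........
#.........
..#...#...
..#..#....
.#...#..#.
..#..##.#.
.#..#..##.
#....#....
.#..#....#

Derivation:
Fill (3+0,5+0) = (3,5)
Fill (3+1,5+0) = (4,5)
Fill (3+2,5+0) = (5,5)
Fill (3+2,5+1) = (5,6)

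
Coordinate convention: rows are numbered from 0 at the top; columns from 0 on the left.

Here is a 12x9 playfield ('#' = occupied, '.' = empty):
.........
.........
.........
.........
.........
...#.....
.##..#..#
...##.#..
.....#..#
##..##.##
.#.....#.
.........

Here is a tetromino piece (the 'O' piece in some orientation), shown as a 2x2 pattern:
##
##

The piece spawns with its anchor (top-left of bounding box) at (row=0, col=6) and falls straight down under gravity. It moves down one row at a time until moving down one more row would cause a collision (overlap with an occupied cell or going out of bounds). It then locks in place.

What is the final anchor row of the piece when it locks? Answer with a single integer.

Answer: 5

Derivation:
Spawn at (row=0, col=6). Try each row:
  row 0: fits
  row 1: fits
  row 2: fits
  row 3: fits
  row 4: fits
  row 5: fits
  row 6: blocked -> lock at row 5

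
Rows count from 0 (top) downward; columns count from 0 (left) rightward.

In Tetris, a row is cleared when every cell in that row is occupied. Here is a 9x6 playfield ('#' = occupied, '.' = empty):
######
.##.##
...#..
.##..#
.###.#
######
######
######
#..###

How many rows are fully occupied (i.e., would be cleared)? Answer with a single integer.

Answer: 4

Derivation:
Check each row:
  row 0: 0 empty cells -> FULL (clear)
  row 1: 2 empty cells -> not full
  row 2: 5 empty cells -> not full
  row 3: 3 empty cells -> not full
  row 4: 2 empty cells -> not full
  row 5: 0 empty cells -> FULL (clear)
  row 6: 0 empty cells -> FULL (clear)
  row 7: 0 empty cells -> FULL (clear)
  row 8: 2 empty cells -> not full
Total rows cleared: 4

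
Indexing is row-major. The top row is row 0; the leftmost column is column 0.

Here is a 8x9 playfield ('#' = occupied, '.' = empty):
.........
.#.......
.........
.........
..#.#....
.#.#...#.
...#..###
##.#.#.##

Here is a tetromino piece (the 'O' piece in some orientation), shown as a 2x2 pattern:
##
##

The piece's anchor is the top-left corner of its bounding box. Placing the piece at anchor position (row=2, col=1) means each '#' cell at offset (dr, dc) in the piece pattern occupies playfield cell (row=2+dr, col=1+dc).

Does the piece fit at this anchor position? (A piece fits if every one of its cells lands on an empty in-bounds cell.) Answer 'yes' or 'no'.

Answer: yes

Derivation:
Check each piece cell at anchor (2, 1):
  offset (0,0) -> (2,1): empty -> OK
  offset (0,1) -> (2,2): empty -> OK
  offset (1,0) -> (3,1): empty -> OK
  offset (1,1) -> (3,2): empty -> OK
All cells valid: yes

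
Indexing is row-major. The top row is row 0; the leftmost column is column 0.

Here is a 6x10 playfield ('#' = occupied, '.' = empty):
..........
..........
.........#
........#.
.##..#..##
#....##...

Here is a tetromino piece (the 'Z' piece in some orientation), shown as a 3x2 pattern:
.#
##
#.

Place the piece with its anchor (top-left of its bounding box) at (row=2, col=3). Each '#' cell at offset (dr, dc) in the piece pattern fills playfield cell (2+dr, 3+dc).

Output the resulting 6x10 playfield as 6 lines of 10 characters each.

Fill (2+0,3+1) = (2,4)
Fill (2+1,3+0) = (3,3)
Fill (2+1,3+1) = (3,4)
Fill (2+2,3+0) = (4,3)

Answer: ..........
..........
....#....#
...##...#.
.###.#..##
#....##...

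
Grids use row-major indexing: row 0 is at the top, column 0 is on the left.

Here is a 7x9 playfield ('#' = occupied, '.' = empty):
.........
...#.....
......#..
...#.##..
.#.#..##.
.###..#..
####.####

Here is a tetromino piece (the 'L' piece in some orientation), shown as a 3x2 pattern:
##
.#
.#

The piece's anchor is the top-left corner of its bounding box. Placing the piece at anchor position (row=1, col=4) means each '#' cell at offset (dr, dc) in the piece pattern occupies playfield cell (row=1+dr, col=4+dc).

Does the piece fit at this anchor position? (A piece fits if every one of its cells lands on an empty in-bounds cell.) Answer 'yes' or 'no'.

Check each piece cell at anchor (1, 4):
  offset (0,0) -> (1,4): empty -> OK
  offset (0,1) -> (1,5): empty -> OK
  offset (1,1) -> (2,5): empty -> OK
  offset (2,1) -> (3,5): occupied ('#') -> FAIL
All cells valid: no

Answer: no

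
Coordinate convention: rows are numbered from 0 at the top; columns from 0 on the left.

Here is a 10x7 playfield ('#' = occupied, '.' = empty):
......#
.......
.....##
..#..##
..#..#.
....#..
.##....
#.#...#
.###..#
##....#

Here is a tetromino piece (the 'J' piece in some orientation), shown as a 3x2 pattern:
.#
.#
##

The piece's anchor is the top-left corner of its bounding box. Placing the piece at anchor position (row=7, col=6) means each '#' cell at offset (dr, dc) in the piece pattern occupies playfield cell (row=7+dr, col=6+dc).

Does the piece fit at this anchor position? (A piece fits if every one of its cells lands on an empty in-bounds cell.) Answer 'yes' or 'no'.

Answer: no

Derivation:
Check each piece cell at anchor (7, 6):
  offset (0,1) -> (7,7): out of bounds -> FAIL
  offset (1,1) -> (8,7): out of bounds -> FAIL
  offset (2,0) -> (9,6): occupied ('#') -> FAIL
  offset (2,1) -> (9,7): out of bounds -> FAIL
All cells valid: no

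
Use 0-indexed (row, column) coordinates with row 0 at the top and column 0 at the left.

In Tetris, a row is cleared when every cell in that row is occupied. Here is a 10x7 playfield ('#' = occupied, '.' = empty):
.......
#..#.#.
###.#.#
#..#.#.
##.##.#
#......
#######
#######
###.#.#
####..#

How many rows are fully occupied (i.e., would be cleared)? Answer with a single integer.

Answer: 2

Derivation:
Check each row:
  row 0: 7 empty cells -> not full
  row 1: 4 empty cells -> not full
  row 2: 2 empty cells -> not full
  row 3: 4 empty cells -> not full
  row 4: 2 empty cells -> not full
  row 5: 6 empty cells -> not full
  row 6: 0 empty cells -> FULL (clear)
  row 7: 0 empty cells -> FULL (clear)
  row 8: 2 empty cells -> not full
  row 9: 2 empty cells -> not full
Total rows cleared: 2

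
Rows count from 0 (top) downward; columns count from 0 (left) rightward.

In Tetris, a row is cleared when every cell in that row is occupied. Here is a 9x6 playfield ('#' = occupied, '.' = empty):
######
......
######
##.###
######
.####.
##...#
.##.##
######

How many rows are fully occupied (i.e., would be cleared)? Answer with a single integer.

Check each row:
  row 0: 0 empty cells -> FULL (clear)
  row 1: 6 empty cells -> not full
  row 2: 0 empty cells -> FULL (clear)
  row 3: 1 empty cell -> not full
  row 4: 0 empty cells -> FULL (clear)
  row 5: 2 empty cells -> not full
  row 6: 3 empty cells -> not full
  row 7: 2 empty cells -> not full
  row 8: 0 empty cells -> FULL (clear)
Total rows cleared: 4

Answer: 4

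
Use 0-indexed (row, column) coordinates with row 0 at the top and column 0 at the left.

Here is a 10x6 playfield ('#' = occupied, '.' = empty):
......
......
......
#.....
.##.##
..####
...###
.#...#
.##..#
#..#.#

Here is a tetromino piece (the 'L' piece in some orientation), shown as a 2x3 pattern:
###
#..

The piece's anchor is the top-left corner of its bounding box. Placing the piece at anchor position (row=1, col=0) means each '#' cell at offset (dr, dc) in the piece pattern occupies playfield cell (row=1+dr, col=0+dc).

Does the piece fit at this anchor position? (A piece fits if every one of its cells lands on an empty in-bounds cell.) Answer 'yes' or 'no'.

Answer: yes

Derivation:
Check each piece cell at anchor (1, 0):
  offset (0,0) -> (1,0): empty -> OK
  offset (0,1) -> (1,1): empty -> OK
  offset (0,2) -> (1,2): empty -> OK
  offset (1,0) -> (2,0): empty -> OK
All cells valid: yes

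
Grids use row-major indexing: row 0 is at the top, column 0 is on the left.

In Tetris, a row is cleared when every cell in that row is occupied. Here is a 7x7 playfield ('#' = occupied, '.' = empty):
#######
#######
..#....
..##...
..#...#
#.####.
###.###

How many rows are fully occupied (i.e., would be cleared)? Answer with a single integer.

Check each row:
  row 0: 0 empty cells -> FULL (clear)
  row 1: 0 empty cells -> FULL (clear)
  row 2: 6 empty cells -> not full
  row 3: 5 empty cells -> not full
  row 4: 5 empty cells -> not full
  row 5: 2 empty cells -> not full
  row 6: 1 empty cell -> not full
Total rows cleared: 2

Answer: 2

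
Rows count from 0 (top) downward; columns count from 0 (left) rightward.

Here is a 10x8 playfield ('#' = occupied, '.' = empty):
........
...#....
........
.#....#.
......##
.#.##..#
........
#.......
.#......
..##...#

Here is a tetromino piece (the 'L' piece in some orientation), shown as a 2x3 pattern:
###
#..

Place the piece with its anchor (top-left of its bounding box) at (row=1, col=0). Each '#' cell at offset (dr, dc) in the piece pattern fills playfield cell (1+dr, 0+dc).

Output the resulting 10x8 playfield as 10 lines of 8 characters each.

Answer: ........
####....
#.......
.#....#.
......##
.#.##..#
........
#.......
.#......
..##...#

Derivation:
Fill (1+0,0+0) = (1,0)
Fill (1+0,0+1) = (1,1)
Fill (1+0,0+2) = (1,2)
Fill (1+1,0+0) = (2,0)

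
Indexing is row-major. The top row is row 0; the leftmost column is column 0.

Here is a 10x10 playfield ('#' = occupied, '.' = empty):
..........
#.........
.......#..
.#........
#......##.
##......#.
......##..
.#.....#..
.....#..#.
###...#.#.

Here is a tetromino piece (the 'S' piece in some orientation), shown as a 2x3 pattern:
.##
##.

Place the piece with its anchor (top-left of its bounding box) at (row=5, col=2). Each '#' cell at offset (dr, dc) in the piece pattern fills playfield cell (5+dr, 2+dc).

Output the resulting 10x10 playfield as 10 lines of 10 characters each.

Fill (5+0,2+1) = (5,3)
Fill (5+0,2+2) = (5,4)
Fill (5+1,2+0) = (6,2)
Fill (5+1,2+1) = (6,3)

Answer: ..........
#.........
.......#..
.#........
#......##.
##.##...#.
..##..##..
.#.....#..
.....#..#.
###...#.#.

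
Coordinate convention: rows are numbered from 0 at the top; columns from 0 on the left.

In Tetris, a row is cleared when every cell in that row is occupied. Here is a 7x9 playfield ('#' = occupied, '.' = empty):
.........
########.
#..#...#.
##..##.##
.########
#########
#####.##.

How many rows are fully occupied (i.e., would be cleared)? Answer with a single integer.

Check each row:
  row 0: 9 empty cells -> not full
  row 1: 1 empty cell -> not full
  row 2: 6 empty cells -> not full
  row 3: 3 empty cells -> not full
  row 4: 1 empty cell -> not full
  row 5: 0 empty cells -> FULL (clear)
  row 6: 2 empty cells -> not full
Total rows cleared: 1

Answer: 1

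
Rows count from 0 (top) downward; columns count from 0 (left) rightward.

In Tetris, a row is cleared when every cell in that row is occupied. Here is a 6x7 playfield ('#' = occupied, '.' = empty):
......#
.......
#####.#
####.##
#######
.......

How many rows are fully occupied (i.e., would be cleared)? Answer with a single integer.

Check each row:
  row 0: 6 empty cells -> not full
  row 1: 7 empty cells -> not full
  row 2: 1 empty cell -> not full
  row 3: 1 empty cell -> not full
  row 4: 0 empty cells -> FULL (clear)
  row 5: 7 empty cells -> not full
Total rows cleared: 1

Answer: 1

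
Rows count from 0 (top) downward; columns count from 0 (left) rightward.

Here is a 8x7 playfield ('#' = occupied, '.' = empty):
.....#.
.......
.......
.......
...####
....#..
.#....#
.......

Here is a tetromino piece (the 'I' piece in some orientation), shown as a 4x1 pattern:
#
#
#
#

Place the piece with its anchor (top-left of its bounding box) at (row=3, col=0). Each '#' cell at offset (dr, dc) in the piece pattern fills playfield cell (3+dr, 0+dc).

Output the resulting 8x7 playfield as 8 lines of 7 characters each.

Answer: .....#.
.......
.......
#......
#..####
#...#..
##....#
.......

Derivation:
Fill (3+0,0+0) = (3,0)
Fill (3+1,0+0) = (4,0)
Fill (3+2,0+0) = (5,0)
Fill (3+3,0+0) = (6,0)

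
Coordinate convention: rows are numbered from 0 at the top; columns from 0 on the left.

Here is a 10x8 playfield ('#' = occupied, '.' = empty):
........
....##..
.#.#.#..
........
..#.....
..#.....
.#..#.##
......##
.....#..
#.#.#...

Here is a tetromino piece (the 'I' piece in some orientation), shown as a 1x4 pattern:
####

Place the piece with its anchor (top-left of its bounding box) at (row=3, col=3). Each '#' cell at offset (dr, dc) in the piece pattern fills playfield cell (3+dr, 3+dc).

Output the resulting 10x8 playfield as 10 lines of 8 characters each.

Answer: ........
....##..
.#.#.#..
...####.
..#.....
..#.....
.#..#.##
......##
.....#..
#.#.#...

Derivation:
Fill (3+0,3+0) = (3,3)
Fill (3+0,3+1) = (3,4)
Fill (3+0,3+2) = (3,5)
Fill (3+0,3+3) = (3,6)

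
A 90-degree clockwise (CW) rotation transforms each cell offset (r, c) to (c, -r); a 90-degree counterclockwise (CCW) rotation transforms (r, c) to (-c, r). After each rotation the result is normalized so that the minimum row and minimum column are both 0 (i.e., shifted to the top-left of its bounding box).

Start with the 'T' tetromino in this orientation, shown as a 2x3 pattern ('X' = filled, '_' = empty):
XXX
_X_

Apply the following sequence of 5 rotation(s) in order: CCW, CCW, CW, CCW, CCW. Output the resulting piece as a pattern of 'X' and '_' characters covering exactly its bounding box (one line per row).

Start:
XXX
_X_
After rotation 1 (CCW):
X_
XX
X_
After rotation 2 (CCW):
_X_
XXX
After rotation 3 (CW):
X_
XX
X_
After rotation 4 (CCW):
_X_
XXX
After rotation 5 (CCW):
_X
XX
_X

Answer: _X
XX
_X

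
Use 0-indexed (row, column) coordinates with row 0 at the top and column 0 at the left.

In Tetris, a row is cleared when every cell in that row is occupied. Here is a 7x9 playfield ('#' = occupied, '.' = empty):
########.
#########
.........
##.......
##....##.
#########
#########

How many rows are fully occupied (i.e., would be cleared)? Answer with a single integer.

Check each row:
  row 0: 1 empty cell -> not full
  row 1: 0 empty cells -> FULL (clear)
  row 2: 9 empty cells -> not full
  row 3: 7 empty cells -> not full
  row 4: 5 empty cells -> not full
  row 5: 0 empty cells -> FULL (clear)
  row 6: 0 empty cells -> FULL (clear)
Total rows cleared: 3

Answer: 3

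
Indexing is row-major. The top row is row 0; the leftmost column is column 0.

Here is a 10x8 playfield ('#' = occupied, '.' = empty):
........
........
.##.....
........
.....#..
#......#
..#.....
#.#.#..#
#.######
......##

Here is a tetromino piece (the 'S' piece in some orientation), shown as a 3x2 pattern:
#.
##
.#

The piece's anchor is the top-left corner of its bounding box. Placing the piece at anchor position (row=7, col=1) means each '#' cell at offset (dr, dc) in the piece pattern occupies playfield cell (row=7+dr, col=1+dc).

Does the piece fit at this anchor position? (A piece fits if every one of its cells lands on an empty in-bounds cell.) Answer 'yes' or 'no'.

Answer: no

Derivation:
Check each piece cell at anchor (7, 1):
  offset (0,0) -> (7,1): empty -> OK
  offset (1,0) -> (8,1): empty -> OK
  offset (1,1) -> (8,2): occupied ('#') -> FAIL
  offset (2,1) -> (9,2): empty -> OK
All cells valid: no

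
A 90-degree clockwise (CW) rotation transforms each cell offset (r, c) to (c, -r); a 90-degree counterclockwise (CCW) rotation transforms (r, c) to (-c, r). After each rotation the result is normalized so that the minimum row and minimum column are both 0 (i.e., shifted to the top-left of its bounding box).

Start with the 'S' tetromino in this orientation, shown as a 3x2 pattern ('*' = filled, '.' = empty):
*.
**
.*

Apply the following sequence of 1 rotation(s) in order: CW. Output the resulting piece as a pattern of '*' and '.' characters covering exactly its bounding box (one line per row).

Answer: .**
**.

Derivation:
Start:
*.
**
.*
After rotation 1 (CW):
.**
**.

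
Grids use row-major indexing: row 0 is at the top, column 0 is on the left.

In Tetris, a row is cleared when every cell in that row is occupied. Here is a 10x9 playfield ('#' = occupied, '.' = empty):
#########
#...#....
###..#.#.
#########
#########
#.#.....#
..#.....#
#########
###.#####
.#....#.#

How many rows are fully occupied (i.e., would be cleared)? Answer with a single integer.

Check each row:
  row 0: 0 empty cells -> FULL (clear)
  row 1: 7 empty cells -> not full
  row 2: 4 empty cells -> not full
  row 3: 0 empty cells -> FULL (clear)
  row 4: 0 empty cells -> FULL (clear)
  row 5: 6 empty cells -> not full
  row 6: 7 empty cells -> not full
  row 7: 0 empty cells -> FULL (clear)
  row 8: 1 empty cell -> not full
  row 9: 6 empty cells -> not full
Total rows cleared: 4

Answer: 4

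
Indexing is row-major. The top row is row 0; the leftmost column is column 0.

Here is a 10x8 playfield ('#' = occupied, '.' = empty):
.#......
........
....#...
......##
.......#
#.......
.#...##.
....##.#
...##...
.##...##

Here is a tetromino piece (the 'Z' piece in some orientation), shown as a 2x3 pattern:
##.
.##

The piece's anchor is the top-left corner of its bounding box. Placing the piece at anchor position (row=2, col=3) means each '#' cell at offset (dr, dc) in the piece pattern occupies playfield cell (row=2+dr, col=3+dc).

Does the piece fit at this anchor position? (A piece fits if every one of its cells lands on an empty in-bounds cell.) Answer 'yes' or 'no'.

Check each piece cell at anchor (2, 3):
  offset (0,0) -> (2,3): empty -> OK
  offset (0,1) -> (2,4): occupied ('#') -> FAIL
  offset (1,1) -> (3,4): empty -> OK
  offset (1,2) -> (3,5): empty -> OK
All cells valid: no

Answer: no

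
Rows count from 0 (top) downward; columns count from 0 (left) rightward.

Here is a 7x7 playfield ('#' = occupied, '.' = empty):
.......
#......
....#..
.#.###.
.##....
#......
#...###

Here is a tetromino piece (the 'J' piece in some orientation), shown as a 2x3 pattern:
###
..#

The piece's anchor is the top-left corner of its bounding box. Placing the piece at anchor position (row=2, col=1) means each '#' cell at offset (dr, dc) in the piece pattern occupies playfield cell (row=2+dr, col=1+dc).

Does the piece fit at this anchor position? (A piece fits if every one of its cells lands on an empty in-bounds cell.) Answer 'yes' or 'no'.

Check each piece cell at anchor (2, 1):
  offset (0,0) -> (2,1): empty -> OK
  offset (0,1) -> (2,2): empty -> OK
  offset (0,2) -> (2,3): empty -> OK
  offset (1,2) -> (3,3): occupied ('#') -> FAIL
All cells valid: no

Answer: no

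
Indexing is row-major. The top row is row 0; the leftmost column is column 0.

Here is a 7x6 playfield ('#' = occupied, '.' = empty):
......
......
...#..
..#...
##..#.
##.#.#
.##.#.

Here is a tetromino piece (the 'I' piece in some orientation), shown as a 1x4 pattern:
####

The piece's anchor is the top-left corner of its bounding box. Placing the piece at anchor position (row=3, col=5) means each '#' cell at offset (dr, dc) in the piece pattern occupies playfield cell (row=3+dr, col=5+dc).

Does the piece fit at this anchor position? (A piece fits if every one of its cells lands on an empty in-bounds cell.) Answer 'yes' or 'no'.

Answer: no

Derivation:
Check each piece cell at anchor (3, 5):
  offset (0,0) -> (3,5): empty -> OK
  offset (0,1) -> (3,6): out of bounds -> FAIL
  offset (0,2) -> (3,7): out of bounds -> FAIL
  offset (0,3) -> (3,8): out of bounds -> FAIL
All cells valid: no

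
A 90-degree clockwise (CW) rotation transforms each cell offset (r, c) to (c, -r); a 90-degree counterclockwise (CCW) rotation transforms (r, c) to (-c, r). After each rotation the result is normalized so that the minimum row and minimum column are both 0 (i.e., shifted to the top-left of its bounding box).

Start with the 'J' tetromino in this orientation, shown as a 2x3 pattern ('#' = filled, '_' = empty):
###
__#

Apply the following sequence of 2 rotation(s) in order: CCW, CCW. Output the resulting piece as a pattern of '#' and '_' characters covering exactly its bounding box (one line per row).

Answer: #__
###

Derivation:
Start:
###
__#
After rotation 1 (CCW):
##
#_
#_
After rotation 2 (CCW):
#__
###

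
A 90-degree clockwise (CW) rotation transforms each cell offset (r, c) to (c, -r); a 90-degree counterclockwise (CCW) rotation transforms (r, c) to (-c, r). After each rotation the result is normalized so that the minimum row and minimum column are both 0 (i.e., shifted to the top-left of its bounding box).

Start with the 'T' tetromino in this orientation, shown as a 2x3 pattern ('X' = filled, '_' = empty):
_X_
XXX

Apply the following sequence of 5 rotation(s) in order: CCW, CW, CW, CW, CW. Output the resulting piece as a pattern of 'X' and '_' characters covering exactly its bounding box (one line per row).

Start:
_X_
XXX
After rotation 1 (CCW):
_X
XX
_X
After rotation 2 (CW):
_X_
XXX
After rotation 3 (CW):
X_
XX
X_
After rotation 4 (CW):
XXX
_X_
After rotation 5 (CW):
_X
XX
_X

Answer: _X
XX
_X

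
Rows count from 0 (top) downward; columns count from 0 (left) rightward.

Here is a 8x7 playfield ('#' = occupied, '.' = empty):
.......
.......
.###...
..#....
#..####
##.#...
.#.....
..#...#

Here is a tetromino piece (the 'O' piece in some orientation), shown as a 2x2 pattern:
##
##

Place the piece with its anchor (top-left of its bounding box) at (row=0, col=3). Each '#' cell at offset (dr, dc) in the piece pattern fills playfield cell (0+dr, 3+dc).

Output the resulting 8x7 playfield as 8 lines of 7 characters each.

Answer: ...##..
...##..
.###...
..#....
#..####
##.#...
.#.....
..#...#

Derivation:
Fill (0+0,3+0) = (0,3)
Fill (0+0,3+1) = (0,4)
Fill (0+1,3+0) = (1,3)
Fill (0+1,3+1) = (1,4)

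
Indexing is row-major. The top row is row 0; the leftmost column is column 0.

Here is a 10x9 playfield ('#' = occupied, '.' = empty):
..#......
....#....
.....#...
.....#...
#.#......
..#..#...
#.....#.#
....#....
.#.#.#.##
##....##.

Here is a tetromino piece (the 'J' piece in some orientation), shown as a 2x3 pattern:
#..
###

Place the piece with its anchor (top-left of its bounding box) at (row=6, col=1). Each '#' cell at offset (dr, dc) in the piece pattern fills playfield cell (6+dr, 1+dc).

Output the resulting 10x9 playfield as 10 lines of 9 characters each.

Answer: ..#......
....#....
.....#...
.....#...
#.#......
..#..#...
##....#.#
.####....
.#.#.#.##
##....##.

Derivation:
Fill (6+0,1+0) = (6,1)
Fill (6+1,1+0) = (7,1)
Fill (6+1,1+1) = (7,2)
Fill (6+1,1+2) = (7,3)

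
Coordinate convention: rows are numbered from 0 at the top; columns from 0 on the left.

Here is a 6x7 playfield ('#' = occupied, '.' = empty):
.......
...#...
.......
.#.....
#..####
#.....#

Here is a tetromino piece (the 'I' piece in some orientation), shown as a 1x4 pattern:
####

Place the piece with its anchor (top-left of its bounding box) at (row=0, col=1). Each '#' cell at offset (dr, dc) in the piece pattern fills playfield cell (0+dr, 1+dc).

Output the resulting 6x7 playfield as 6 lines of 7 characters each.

Fill (0+0,1+0) = (0,1)
Fill (0+0,1+1) = (0,2)
Fill (0+0,1+2) = (0,3)
Fill (0+0,1+3) = (0,4)

Answer: .####..
...#...
.......
.#.....
#..####
#.....#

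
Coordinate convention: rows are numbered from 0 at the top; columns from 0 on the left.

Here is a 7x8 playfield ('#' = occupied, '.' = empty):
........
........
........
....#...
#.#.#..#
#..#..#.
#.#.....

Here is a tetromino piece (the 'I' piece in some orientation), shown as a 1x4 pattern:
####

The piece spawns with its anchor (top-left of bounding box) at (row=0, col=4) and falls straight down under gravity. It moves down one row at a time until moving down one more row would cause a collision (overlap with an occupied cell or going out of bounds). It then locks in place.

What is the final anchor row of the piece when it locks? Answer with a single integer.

Answer: 2

Derivation:
Spawn at (row=0, col=4). Try each row:
  row 0: fits
  row 1: fits
  row 2: fits
  row 3: blocked -> lock at row 2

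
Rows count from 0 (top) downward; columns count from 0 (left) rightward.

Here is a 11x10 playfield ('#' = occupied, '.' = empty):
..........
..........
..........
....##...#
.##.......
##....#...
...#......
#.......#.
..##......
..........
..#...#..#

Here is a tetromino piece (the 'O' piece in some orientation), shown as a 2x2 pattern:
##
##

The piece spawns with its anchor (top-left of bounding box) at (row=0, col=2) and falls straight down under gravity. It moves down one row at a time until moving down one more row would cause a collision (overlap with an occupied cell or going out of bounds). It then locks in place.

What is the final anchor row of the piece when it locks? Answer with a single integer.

Answer: 2

Derivation:
Spawn at (row=0, col=2). Try each row:
  row 0: fits
  row 1: fits
  row 2: fits
  row 3: blocked -> lock at row 2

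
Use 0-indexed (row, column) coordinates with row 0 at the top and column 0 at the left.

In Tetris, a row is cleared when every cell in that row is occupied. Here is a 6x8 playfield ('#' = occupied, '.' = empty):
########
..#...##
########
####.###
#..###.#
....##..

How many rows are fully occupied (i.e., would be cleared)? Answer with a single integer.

Answer: 2

Derivation:
Check each row:
  row 0: 0 empty cells -> FULL (clear)
  row 1: 5 empty cells -> not full
  row 2: 0 empty cells -> FULL (clear)
  row 3: 1 empty cell -> not full
  row 4: 3 empty cells -> not full
  row 5: 6 empty cells -> not full
Total rows cleared: 2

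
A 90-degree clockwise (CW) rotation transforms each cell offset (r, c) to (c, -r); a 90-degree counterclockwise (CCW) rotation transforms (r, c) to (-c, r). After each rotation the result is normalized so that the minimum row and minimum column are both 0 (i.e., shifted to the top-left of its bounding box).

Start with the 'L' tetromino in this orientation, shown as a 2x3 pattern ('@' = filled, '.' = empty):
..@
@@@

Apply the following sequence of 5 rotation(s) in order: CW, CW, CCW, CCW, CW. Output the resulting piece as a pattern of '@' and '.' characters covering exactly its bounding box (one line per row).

Answer: @.
@.
@@

Derivation:
Start:
..@
@@@
After rotation 1 (CW):
@.
@.
@@
After rotation 2 (CW):
@@@
@..
After rotation 3 (CCW):
@.
@.
@@
After rotation 4 (CCW):
..@
@@@
After rotation 5 (CW):
@.
@.
@@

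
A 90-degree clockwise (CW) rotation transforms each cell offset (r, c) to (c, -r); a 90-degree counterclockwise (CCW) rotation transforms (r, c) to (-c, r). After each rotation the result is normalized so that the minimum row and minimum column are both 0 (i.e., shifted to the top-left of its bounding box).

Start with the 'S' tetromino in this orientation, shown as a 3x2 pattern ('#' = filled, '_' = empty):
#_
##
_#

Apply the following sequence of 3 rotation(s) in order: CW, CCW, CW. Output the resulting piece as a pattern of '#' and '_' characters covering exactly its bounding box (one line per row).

Answer: _##
##_

Derivation:
Start:
#_
##
_#
After rotation 1 (CW):
_##
##_
After rotation 2 (CCW):
#_
##
_#
After rotation 3 (CW):
_##
##_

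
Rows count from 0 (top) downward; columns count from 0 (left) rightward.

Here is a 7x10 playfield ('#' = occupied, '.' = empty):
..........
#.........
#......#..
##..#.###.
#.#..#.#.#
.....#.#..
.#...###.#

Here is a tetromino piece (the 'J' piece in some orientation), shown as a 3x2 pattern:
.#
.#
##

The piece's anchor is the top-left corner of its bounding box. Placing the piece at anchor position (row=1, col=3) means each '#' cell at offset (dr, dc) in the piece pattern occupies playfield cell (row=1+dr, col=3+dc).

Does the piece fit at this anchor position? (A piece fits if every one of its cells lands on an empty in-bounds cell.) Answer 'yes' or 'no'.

Answer: no

Derivation:
Check each piece cell at anchor (1, 3):
  offset (0,1) -> (1,4): empty -> OK
  offset (1,1) -> (2,4): empty -> OK
  offset (2,0) -> (3,3): empty -> OK
  offset (2,1) -> (3,4): occupied ('#') -> FAIL
All cells valid: no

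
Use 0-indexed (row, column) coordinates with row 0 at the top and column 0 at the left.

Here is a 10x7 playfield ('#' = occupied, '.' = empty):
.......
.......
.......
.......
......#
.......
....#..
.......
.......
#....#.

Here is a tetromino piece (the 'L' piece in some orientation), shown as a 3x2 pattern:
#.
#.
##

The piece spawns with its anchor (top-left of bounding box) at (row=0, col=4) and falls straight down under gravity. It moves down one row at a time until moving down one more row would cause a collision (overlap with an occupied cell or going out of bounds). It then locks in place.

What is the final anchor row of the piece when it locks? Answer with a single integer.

Answer: 3

Derivation:
Spawn at (row=0, col=4). Try each row:
  row 0: fits
  row 1: fits
  row 2: fits
  row 3: fits
  row 4: blocked -> lock at row 3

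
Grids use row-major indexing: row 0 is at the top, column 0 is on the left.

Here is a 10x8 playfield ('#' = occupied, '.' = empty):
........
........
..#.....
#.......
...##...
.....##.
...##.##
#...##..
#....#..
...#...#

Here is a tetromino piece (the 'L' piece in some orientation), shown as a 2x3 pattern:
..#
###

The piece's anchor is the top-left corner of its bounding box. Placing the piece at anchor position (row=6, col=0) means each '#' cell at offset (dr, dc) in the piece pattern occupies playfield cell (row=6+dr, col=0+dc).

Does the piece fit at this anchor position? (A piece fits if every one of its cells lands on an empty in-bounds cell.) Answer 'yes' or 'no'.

Check each piece cell at anchor (6, 0):
  offset (0,2) -> (6,2): empty -> OK
  offset (1,0) -> (7,0): occupied ('#') -> FAIL
  offset (1,1) -> (7,1): empty -> OK
  offset (1,2) -> (7,2): empty -> OK
All cells valid: no

Answer: no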